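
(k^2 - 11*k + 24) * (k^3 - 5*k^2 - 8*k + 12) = k^5 - 16*k^4 + 71*k^3 - 20*k^2 - 324*k + 288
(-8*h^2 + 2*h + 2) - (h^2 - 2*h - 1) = -9*h^2 + 4*h + 3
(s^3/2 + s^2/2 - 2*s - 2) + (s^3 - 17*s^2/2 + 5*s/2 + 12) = 3*s^3/2 - 8*s^2 + s/2 + 10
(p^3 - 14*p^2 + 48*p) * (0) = 0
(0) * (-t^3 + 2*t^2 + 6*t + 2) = 0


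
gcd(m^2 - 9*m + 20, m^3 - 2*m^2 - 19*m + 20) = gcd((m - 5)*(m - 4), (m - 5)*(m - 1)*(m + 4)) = m - 5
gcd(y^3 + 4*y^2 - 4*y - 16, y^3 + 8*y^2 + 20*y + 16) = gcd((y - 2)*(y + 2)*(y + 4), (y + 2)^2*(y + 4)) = y^2 + 6*y + 8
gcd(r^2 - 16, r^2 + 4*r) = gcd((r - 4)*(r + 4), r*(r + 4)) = r + 4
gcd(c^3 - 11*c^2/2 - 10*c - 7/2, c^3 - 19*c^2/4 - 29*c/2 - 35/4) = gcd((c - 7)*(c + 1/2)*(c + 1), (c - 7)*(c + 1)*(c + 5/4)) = c^2 - 6*c - 7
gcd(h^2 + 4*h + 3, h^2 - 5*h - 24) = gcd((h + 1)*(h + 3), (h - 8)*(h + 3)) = h + 3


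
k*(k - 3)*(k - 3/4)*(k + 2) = k^4 - 7*k^3/4 - 21*k^2/4 + 9*k/2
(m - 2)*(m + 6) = m^2 + 4*m - 12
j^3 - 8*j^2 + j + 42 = (j - 7)*(j - 3)*(j + 2)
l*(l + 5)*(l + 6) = l^3 + 11*l^2 + 30*l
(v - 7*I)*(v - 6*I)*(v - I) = v^3 - 14*I*v^2 - 55*v + 42*I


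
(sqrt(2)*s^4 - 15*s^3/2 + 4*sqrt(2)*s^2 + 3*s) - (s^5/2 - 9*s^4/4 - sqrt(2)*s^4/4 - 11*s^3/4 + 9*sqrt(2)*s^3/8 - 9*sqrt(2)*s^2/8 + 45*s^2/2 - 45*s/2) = -s^5/2 + 5*sqrt(2)*s^4/4 + 9*s^4/4 - 19*s^3/4 - 9*sqrt(2)*s^3/8 - 45*s^2/2 + 41*sqrt(2)*s^2/8 + 51*s/2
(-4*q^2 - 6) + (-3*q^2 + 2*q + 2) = -7*q^2 + 2*q - 4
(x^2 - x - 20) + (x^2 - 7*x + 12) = 2*x^2 - 8*x - 8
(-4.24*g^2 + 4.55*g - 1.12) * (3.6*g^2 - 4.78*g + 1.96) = -15.264*g^4 + 36.6472*g^3 - 34.0914*g^2 + 14.2716*g - 2.1952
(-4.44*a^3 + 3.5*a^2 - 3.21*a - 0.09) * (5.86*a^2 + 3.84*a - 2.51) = -26.0184*a^5 + 3.4604*a^4 + 5.7738*a^3 - 21.6388*a^2 + 7.7115*a + 0.2259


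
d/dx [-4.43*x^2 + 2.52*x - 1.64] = 2.52 - 8.86*x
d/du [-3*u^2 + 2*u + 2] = 2 - 6*u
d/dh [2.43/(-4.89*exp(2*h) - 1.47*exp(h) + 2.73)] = (23.7654*exp(h) + 3.5721)*exp(h)/(4.89*exp(2*h) + 1.47*exp(h) - 2.73)^2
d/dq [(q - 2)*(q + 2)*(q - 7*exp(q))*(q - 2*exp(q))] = -9*q^3*exp(q) + 4*q^3 + 28*q^2*exp(2*q) - 27*q^2*exp(q) + 28*q*exp(2*q) + 36*q*exp(q) - 8*q - 112*exp(2*q) + 36*exp(q)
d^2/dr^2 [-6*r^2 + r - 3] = -12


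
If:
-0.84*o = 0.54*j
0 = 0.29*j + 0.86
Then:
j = -2.97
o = 1.91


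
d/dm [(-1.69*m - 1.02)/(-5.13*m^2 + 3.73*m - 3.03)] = (-8.6697*m^2 - 10.4652*m + 8.9253)/(26.3169*m^4 - 38.2698*m^3 + 45.0007*m^2 - 22.6038*m + 9.1809)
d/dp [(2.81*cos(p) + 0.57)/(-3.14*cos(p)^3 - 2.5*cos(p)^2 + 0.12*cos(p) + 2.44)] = -(17.6468*cos(p)^3 + 12.3944*cos(p)^2 + 2.85*cos(p) + 6.788)*sin(p)/(3.14*cos(p)^3 + 2.5*cos(p)^2 - 0.12*cos(p) - 2.44)^2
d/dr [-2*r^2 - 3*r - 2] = -4*r - 3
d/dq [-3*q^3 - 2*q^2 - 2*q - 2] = -9*q^2 - 4*q - 2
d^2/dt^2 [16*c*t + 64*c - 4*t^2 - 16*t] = -8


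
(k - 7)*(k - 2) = k^2 - 9*k + 14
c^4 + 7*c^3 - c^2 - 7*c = c*(c - 1)*(c + 1)*(c + 7)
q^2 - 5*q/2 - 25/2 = (q - 5)*(q + 5/2)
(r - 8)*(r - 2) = r^2 - 10*r + 16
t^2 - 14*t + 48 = (t - 8)*(t - 6)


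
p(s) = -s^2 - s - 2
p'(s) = -2*s - 1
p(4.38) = -25.56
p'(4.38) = -9.76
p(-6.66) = -39.70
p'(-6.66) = 12.32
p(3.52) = -17.91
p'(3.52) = -8.04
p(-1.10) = -2.11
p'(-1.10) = 1.20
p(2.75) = -12.31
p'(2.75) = -6.50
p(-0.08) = -1.93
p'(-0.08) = -0.84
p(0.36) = -2.49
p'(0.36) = -1.72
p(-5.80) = -29.84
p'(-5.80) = 10.60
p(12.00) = -158.00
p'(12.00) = -25.00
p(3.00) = -14.00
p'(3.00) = -7.00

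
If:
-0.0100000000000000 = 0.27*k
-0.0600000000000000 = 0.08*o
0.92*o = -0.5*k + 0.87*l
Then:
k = -0.04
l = -0.81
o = -0.75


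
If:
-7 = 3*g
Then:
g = -7/3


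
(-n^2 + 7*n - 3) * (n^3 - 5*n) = -n^5 + 7*n^4 + 2*n^3 - 35*n^2 + 15*n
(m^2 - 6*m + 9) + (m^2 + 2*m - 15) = 2*m^2 - 4*m - 6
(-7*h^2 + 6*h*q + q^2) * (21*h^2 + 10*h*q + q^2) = -147*h^4 + 56*h^3*q + 74*h^2*q^2 + 16*h*q^3 + q^4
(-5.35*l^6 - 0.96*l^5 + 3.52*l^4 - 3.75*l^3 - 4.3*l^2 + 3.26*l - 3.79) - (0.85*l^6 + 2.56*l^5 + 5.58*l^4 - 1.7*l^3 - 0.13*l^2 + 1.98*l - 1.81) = -6.2*l^6 - 3.52*l^5 - 2.06*l^4 - 2.05*l^3 - 4.17*l^2 + 1.28*l - 1.98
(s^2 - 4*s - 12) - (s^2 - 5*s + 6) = s - 18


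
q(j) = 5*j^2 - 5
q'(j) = 10*j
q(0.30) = -4.55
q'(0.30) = 3.00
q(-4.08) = 78.23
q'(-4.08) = -40.80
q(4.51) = 96.70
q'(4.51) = 45.10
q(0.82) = -1.64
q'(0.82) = 8.20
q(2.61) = 29.06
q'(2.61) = 26.10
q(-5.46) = 144.06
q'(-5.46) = -54.60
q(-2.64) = 29.85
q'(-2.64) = -26.40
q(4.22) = 84.04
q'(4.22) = 42.20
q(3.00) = 40.00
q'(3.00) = 30.00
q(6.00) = 175.00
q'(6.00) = 60.00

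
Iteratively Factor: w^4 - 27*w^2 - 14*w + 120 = (w - 5)*(w^3 + 5*w^2 - 2*w - 24) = (w - 5)*(w + 3)*(w^2 + 2*w - 8) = (w - 5)*(w + 3)*(w + 4)*(w - 2)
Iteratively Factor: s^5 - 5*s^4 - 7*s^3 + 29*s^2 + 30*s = (s - 3)*(s^4 - 2*s^3 - 13*s^2 - 10*s) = (s - 3)*(s + 1)*(s^3 - 3*s^2 - 10*s) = (s - 5)*(s - 3)*(s + 1)*(s^2 + 2*s) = s*(s - 5)*(s - 3)*(s + 1)*(s + 2)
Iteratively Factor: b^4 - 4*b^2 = (b - 2)*(b^3 + 2*b^2) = b*(b - 2)*(b^2 + 2*b) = b*(b - 2)*(b + 2)*(b)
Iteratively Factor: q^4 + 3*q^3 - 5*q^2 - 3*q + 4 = (q - 1)*(q^3 + 4*q^2 - q - 4) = (q - 1)^2*(q^2 + 5*q + 4) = (q - 1)^2*(q + 1)*(q + 4)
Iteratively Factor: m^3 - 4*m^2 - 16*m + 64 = (m - 4)*(m^2 - 16) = (m - 4)^2*(m + 4)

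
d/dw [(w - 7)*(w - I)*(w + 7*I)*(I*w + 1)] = 4*I*w^3 + w^2*(-15 - 21*I) + w*(70 + 26*I) + 7 - 91*I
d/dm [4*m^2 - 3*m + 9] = 8*m - 3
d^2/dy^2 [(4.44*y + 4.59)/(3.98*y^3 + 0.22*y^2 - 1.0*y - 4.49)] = (421.988256*y^5 + 895.815216*y^4 + 100.076256*y^3 + 843.847992*y^2 + 512.4015*y - 21.623196)/(63.044792*y^9 + 10.454664*y^8 - 46.943304*y^7 - 218.61314*y^6 - 11.793864*y^5 + 107.229252*y^4 + 245.638394*y^3 - 0.164333999999997*y^2 - 60.4803*y - 90.518849)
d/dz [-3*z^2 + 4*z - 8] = 4 - 6*z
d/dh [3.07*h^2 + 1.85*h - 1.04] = 6.14*h + 1.85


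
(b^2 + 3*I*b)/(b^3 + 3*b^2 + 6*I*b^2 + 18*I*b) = (b + 3*I)/(b^2 + b*(3 + 6*I) + 18*I)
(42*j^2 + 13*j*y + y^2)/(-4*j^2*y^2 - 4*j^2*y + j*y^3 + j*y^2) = (42*j^2 + 13*j*y + y^2)/(j*y*(-4*j*y - 4*j + y^2 + y))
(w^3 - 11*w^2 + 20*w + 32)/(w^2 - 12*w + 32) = w + 1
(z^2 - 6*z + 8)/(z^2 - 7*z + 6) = (z^2 - 6*z + 8)/(z^2 - 7*z + 6)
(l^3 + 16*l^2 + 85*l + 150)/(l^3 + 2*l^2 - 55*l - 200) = (l + 6)/(l - 8)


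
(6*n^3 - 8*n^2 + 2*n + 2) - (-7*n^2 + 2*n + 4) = 6*n^3 - n^2 - 2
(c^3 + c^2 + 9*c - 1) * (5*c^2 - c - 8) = 5*c^5 + 4*c^4 + 36*c^3 - 22*c^2 - 71*c + 8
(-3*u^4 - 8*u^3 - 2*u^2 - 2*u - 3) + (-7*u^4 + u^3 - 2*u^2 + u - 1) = -10*u^4 - 7*u^3 - 4*u^2 - u - 4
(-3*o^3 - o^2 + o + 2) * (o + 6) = -3*o^4 - 19*o^3 - 5*o^2 + 8*o + 12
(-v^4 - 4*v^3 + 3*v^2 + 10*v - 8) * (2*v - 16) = -2*v^5 + 8*v^4 + 70*v^3 - 28*v^2 - 176*v + 128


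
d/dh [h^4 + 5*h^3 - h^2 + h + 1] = 4*h^3 + 15*h^2 - 2*h + 1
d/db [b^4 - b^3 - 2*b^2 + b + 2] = 4*b^3 - 3*b^2 - 4*b + 1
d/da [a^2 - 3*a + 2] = 2*a - 3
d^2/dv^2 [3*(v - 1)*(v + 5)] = 6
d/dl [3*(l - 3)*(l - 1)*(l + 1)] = 9*l^2 - 18*l - 3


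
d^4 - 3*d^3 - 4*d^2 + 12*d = d*(d - 3)*(d - 2)*(d + 2)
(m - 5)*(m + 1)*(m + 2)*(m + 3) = m^4 + m^3 - 19*m^2 - 49*m - 30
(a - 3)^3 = a^3 - 9*a^2 + 27*a - 27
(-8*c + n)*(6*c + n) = -48*c^2 - 2*c*n + n^2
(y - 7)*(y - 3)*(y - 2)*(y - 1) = y^4 - 13*y^3 + 53*y^2 - 83*y + 42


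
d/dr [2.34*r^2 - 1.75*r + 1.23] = 4.68*r - 1.75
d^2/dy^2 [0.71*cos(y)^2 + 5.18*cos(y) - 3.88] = -5.18*cos(y) - 1.42*cos(2*y)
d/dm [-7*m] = -7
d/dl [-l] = -1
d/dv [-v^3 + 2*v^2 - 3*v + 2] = -3*v^2 + 4*v - 3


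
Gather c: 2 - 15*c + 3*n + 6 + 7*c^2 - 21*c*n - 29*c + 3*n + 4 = 7*c^2 + c*(-21*n - 44) + 6*n + 12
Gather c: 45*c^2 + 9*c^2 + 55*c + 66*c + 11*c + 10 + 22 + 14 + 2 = 54*c^2 + 132*c + 48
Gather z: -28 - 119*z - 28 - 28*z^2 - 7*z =-28*z^2 - 126*z - 56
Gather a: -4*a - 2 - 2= -4*a - 4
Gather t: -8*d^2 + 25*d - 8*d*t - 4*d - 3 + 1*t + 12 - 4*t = -8*d^2 + 21*d + t*(-8*d - 3) + 9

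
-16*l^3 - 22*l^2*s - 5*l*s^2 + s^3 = (-8*l + s)*(l + s)*(2*l + s)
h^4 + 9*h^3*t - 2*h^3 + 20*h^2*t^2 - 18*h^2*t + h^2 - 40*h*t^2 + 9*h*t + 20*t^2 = (h - 1)^2*(h + 4*t)*(h + 5*t)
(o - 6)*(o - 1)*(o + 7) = o^3 - 43*o + 42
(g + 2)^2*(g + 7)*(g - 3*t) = g^4 - 3*g^3*t + 11*g^3 - 33*g^2*t + 32*g^2 - 96*g*t + 28*g - 84*t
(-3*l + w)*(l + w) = -3*l^2 - 2*l*w + w^2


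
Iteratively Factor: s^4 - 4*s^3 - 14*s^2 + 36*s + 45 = (s - 3)*(s^3 - s^2 - 17*s - 15) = (s - 3)*(s + 3)*(s^2 - 4*s - 5) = (s - 3)*(s + 1)*(s + 3)*(s - 5)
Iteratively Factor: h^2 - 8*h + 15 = (h - 3)*(h - 5)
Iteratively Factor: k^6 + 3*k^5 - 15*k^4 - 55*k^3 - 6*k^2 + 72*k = (k + 3)*(k^5 - 15*k^3 - 10*k^2 + 24*k) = (k + 3)^2*(k^4 - 3*k^3 - 6*k^2 + 8*k) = k*(k + 3)^2*(k^3 - 3*k^2 - 6*k + 8) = k*(k - 4)*(k + 3)^2*(k^2 + k - 2) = k*(k - 4)*(k - 1)*(k + 3)^2*(k + 2)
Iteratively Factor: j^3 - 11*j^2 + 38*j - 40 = (j - 2)*(j^2 - 9*j + 20) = (j - 4)*(j - 2)*(j - 5)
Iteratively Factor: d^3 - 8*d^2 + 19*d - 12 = (d - 1)*(d^2 - 7*d + 12) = (d - 4)*(d - 1)*(d - 3)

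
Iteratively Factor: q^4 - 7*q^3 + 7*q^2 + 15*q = (q + 1)*(q^3 - 8*q^2 + 15*q) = (q - 5)*(q + 1)*(q^2 - 3*q) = q*(q - 5)*(q + 1)*(q - 3)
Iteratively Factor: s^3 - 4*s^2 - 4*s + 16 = (s - 4)*(s^2 - 4) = (s - 4)*(s - 2)*(s + 2)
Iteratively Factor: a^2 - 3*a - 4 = (a - 4)*(a + 1)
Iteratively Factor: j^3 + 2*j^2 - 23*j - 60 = (j + 4)*(j^2 - 2*j - 15) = (j - 5)*(j + 4)*(j + 3)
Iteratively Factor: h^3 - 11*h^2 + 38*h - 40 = (h - 4)*(h^2 - 7*h + 10) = (h - 5)*(h - 4)*(h - 2)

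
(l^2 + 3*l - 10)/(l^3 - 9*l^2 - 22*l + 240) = (l - 2)/(l^2 - 14*l + 48)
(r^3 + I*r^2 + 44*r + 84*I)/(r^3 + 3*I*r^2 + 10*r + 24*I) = (r^2 - I*r + 42)/(r^2 + I*r + 12)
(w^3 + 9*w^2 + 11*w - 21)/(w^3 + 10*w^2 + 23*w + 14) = (w^2 + 2*w - 3)/(w^2 + 3*w + 2)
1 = 1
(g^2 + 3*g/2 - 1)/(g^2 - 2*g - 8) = (g - 1/2)/(g - 4)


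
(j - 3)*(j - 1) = j^2 - 4*j + 3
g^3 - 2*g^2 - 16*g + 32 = (g - 4)*(g - 2)*(g + 4)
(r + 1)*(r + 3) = r^2 + 4*r + 3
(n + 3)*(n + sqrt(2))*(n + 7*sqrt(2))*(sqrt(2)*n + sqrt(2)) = sqrt(2)*n^4 + 4*sqrt(2)*n^3 + 16*n^3 + 17*sqrt(2)*n^2 + 64*n^2 + 48*n + 56*sqrt(2)*n + 42*sqrt(2)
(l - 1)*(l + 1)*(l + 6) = l^3 + 6*l^2 - l - 6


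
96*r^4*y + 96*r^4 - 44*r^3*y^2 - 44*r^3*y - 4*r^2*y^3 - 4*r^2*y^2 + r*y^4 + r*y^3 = (-8*r + y)*(-2*r + y)*(6*r + y)*(r*y + r)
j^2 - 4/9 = (j - 2/3)*(j + 2/3)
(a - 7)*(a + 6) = a^2 - a - 42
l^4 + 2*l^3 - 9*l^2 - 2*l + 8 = (l - 2)*(l - 1)*(l + 1)*(l + 4)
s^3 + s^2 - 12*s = s*(s - 3)*(s + 4)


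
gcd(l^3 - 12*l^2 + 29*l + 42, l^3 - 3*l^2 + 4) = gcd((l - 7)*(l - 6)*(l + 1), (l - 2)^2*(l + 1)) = l + 1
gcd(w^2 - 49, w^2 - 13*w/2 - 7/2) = w - 7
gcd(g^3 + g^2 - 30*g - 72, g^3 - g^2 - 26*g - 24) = g^2 - 2*g - 24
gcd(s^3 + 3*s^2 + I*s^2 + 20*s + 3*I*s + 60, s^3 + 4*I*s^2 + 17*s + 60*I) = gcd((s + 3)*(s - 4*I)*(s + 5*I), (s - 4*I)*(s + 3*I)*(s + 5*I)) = s^2 + I*s + 20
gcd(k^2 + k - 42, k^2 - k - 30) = k - 6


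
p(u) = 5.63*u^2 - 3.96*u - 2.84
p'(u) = 11.26*u - 3.96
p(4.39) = 88.28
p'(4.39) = 45.47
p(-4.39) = 123.05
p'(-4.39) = -53.39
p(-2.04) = 28.67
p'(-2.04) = -26.93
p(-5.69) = 201.97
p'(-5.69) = -68.03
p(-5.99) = 222.89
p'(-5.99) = -71.41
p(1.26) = 1.11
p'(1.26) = 10.23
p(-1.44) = 14.54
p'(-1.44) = -20.17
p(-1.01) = 6.90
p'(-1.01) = -15.33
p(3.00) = 35.95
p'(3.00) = 29.82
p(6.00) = 176.08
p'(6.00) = 63.60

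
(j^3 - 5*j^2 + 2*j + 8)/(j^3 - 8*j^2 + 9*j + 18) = (j^2 - 6*j + 8)/(j^2 - 9*j + 18)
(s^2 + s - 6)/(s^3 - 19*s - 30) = (s - 2)/(s^2 - 3*s - 10)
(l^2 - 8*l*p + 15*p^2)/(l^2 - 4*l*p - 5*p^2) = (l - 3*p)/(l + p)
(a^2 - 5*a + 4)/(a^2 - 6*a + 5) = (a - 4)/(a - 5)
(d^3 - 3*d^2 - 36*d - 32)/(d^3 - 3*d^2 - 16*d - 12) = (d^2 - 4*d - 32)/(d^2 - 4*d - 12)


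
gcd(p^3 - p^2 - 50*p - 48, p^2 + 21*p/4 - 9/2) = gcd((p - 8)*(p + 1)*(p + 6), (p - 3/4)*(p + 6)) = p + 6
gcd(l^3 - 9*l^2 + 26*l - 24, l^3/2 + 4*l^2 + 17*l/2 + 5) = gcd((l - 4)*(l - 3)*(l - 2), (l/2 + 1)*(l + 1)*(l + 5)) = 1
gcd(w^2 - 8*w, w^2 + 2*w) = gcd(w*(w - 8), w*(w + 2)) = w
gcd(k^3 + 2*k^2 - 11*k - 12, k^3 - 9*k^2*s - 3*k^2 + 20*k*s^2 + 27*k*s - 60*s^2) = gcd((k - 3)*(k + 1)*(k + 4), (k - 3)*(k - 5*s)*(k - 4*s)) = k - 3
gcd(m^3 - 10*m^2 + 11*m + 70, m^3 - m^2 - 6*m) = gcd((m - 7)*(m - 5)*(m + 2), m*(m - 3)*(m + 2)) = m + 2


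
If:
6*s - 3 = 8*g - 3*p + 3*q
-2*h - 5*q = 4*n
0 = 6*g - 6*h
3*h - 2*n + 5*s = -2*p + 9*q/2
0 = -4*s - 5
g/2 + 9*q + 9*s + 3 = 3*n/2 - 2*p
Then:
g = -9/112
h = -9/112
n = -1529/11536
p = 19749/5768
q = 797/5768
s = -5/4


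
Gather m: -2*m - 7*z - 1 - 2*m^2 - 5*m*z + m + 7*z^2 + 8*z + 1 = -2*m^2 + m*(-5*z - 1) + 7*z^2 + z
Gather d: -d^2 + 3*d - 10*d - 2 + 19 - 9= -d^2 - 7*d + 8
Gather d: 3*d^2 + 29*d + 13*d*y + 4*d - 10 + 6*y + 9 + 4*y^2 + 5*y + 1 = 3*d^2 + d*(13*y + 33) + 4*y^2 + 11*y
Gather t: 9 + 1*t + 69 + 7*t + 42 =8*t + 120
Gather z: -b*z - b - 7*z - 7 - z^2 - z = -b - z^2 + z*(-b - 8) - 7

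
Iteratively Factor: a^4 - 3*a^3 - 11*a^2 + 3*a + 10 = (a - 5)*(a^3 + 2*a^2 - a - 2) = (a - 5)*(a + 2)*(a^2 - 1) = (a - 5)*(a - 1)*(a + 2)*(a + 1)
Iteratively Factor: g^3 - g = (g + 1)*(g^2 - g) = (g - 1)*(g + 1)*(g)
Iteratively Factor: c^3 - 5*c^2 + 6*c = (c - 2)*(c^2 - 3*c) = c*(c - 2)*(c - 3)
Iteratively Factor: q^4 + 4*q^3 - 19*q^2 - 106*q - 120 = (q + 2)*(q^3 + 2*q^2 - 23*q - 60) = (q + 2)*(q + 4)*(q^2 - 2*q - 15) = (q - 5)*(q + 2)*(q + 4)*(q + 3)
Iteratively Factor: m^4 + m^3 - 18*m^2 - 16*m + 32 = (m + 2)*(m^3 - m^2 - 16*m + 16) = (m - 4)*(m + 2)*(m^2 + 3*m - 4) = (m - 4)*(m + 2)*(m + 4)*(m - 1)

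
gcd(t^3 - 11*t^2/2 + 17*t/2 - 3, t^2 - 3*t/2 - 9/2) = t - 3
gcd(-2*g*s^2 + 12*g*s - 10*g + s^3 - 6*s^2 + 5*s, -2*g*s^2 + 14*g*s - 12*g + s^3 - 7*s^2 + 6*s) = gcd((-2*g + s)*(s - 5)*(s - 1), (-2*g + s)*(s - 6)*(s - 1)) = -2*g*s + 2*g + s^2 - s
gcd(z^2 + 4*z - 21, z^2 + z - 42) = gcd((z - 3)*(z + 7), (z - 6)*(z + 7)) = z + 7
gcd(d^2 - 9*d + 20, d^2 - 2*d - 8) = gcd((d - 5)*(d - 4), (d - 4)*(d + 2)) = d - 4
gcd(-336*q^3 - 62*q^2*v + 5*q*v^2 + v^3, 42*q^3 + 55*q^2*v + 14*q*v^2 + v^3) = 42*q^2 + 13*q*v + v^2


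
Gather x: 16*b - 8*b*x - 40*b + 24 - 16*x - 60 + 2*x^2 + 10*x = -24*b + 2*x^2 + x*(-8*b - 6) - 36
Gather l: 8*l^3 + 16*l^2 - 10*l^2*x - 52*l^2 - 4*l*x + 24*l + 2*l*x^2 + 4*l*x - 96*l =8*l^3 + l^2*(-10*x - 36) + l*(2*x^2 - 72)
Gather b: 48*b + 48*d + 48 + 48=48*b + 48*d + 96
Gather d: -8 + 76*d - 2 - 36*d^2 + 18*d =-36*d^2 + 94*d - 10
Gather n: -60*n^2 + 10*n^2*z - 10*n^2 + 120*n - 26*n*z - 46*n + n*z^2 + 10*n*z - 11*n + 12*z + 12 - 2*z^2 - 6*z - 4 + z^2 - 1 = n^2*(10*z - 70) + n*(z^2 - 16*z + 63) - z^2 + 6*z + 7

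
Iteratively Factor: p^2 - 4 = (p + 2)*(p - 2)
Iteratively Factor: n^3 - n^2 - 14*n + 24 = (n - 3)*(n^2 + 2*n - 8) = (n - 3)*(n + 4)*(n - 2)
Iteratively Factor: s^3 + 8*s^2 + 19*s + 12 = (s + 3)*(s^2 + 5*s + 4) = (s + 1)*(s + 3)*(s + 4)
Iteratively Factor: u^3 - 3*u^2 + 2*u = (u)*(u^2 - 3*u + 2) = u*(u - 1)*(u - 2)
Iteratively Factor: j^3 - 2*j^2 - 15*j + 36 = (j - 3)*(j^2 + j - 12) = (j - 3)*(j + 4)*(j - 3)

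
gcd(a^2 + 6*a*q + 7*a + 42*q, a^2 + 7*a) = a + 7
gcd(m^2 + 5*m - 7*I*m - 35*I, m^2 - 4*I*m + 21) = m - 7*I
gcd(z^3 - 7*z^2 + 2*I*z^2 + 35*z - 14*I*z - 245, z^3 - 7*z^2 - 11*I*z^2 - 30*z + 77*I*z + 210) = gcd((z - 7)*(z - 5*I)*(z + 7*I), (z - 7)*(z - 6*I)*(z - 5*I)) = z^2 + z*(-7 - 5*I) + 35*I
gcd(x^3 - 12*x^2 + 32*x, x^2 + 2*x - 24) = x - 4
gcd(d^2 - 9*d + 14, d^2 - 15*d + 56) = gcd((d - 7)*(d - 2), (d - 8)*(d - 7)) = d - 7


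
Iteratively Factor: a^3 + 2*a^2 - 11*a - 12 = (a + 4)*(a^2 - 2*a - 3) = (a - 3)*(a + 4)*(a + 1)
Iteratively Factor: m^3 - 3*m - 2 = (m + 1)*(m^2 - m - 2) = (m - 2)*(m + 1)*(m + 1)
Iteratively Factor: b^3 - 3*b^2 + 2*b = (b - 2)*(b^2 - b) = b*(b - 2)*(b - 1)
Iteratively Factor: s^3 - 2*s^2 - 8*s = (s + 2)*(s^2 - 4*s) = s*(s + 2)*(s - 4)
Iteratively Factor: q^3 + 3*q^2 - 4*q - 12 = (q - 2)*(q^2 + 5*q + 6) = (q - 2)*(q + 2)*(q + 3)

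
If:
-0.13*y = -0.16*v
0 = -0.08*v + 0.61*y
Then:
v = 0.00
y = 0.00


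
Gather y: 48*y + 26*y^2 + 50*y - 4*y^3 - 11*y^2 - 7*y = -4*y^3 + 15*y^2 + 91*y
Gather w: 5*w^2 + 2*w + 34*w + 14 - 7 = 5*w^2 + 36*w + 7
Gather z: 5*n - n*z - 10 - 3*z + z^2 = 5*n + z^2 + z*(-n - 3) - 10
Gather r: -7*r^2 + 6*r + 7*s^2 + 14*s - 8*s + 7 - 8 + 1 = -7*r^2 + 6*r + 7*s^2 + 6*s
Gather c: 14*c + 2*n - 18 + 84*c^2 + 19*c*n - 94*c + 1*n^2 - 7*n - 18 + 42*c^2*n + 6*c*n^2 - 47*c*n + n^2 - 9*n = c^2*(42*n + 84) + c*(6*n^2 - 28*n - 80) + 2*n^2 - 14*n - 36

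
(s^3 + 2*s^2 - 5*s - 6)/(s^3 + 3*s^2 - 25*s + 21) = (s^3 + 2*s^2 - 5*s - 6)/(s^3 + 3*s^2 - 25*s + 21)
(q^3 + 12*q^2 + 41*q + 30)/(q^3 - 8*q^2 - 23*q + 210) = (q^2 + 7*q + 6)/(q^2 - 13*q + 42)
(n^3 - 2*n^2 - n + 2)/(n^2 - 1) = n - 2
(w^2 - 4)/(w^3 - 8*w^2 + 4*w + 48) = (w - 2)/(w^2 - 10*w + 24)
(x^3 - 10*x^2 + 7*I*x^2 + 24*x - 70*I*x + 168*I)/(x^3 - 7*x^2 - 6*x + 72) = (x + 7*I)/(x + 3)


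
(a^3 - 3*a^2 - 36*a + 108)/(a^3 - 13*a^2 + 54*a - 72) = (a + 6)/(a - 4)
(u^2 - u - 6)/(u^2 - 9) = (u + 2)/(u + 3)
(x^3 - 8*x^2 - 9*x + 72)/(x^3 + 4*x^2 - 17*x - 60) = (x^2 - 11*x + 24)/(x^2 + x - 20)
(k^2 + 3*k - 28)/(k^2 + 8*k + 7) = (k - 4)/(k + 1)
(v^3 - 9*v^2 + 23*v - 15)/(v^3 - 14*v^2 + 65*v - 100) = (v^2 - 4*v + 3)/(v^2 - 9*v + 20)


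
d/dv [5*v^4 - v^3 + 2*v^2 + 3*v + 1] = 20*v^3 - 3*v^2 + 4*v + 3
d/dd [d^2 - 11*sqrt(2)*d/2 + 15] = 2*d - 11*sqrt(2)/2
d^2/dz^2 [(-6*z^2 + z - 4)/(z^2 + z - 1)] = 2*(7*z^3 - 30*z^2 - 9*z - 13)/(z^6 + 3*z^5 - 5*z^3 + 3*z - 1)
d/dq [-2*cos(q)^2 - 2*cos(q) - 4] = 2*sin(q) + 2*sin(2*q)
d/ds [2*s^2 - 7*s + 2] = 4*s - 7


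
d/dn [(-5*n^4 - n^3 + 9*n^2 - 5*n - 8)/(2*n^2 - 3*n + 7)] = (-20*n^5 + 43*n^4 - 134*n^3 - 38*n^2 + 158*n - 59)/(4*n^4 - 12*n^3 + 37*n^2 - 42*n + 49)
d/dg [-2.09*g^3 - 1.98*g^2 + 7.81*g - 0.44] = -6.27*g^2 - 3.96*g + 7.81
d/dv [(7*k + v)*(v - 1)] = 7*k + 2*v - 1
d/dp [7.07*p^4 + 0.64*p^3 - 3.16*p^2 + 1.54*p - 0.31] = 28.28*p^3 + 1.92*p^2 - 6.32*p + 1.54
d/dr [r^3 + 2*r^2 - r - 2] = 3*r^2 + 4*r - 1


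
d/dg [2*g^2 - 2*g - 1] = 4*g - 2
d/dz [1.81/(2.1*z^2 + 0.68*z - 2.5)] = (-7.602*z - 1.2308)/(2.1*z^2 + 0.68*z - 2.5)^2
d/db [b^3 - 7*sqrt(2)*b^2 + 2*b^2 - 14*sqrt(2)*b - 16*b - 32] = 3*b^2 - 14*sqrt(2)*b + 4*b - 14*sqrt(2) - 16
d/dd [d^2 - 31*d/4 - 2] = 2*d - 31/4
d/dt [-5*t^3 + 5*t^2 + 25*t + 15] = -15*t^2 + 10*t + 25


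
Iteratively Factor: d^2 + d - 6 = (d + 3)*(d - 2)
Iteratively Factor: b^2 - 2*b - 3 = (b - 3)*(b + 1)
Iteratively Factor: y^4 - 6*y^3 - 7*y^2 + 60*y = (y + 3)*(y^3 - 9*y^2 + 20*y) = y*(y + 3)*(y^2 - 9*y + 20) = y*(y - 4)*(y + 3)*(y - 5)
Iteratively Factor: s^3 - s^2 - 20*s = (s - 5)*(s^2 + 4*s) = (s - 5)*(s + 4)*(s)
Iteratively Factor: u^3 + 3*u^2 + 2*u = (u + 1)*(u^2 + 2*u) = (u + 1)*(u + 2)*(u)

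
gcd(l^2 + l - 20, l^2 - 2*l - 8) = l - 4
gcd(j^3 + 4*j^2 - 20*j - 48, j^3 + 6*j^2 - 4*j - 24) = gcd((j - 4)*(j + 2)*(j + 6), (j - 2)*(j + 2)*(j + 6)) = j^2 + 8*j + 12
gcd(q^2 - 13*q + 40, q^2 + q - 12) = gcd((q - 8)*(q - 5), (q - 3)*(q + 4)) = 1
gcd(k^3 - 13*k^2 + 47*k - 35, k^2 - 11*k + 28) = k - 7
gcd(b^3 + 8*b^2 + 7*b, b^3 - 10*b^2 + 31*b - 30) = 1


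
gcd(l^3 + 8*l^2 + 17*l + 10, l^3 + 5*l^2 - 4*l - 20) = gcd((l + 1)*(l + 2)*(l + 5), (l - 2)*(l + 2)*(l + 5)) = l^2 + 7*l + 10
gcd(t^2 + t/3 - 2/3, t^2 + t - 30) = 1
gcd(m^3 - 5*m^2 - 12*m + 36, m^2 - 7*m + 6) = m - 6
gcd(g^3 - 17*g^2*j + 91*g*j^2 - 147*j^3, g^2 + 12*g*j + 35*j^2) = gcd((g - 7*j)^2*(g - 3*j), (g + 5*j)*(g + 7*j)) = 1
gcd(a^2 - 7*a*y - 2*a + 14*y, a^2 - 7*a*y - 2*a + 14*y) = -a^2 + 7*a*y + 2*a - 14*y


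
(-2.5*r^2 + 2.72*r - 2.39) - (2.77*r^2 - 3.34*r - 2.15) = -5.27*r^2 + 6.06*r - 0.24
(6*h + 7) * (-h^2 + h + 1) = -6*h^3 - h^2 + 13*h + 7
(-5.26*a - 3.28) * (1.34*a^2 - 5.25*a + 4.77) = -7.0484*a^3 + 23.2198*a^2 - 7.8702*a - 15.6456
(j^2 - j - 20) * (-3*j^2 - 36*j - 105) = -3*j^4 - 33*j^3 - 9*j^2 + 825*j + 2100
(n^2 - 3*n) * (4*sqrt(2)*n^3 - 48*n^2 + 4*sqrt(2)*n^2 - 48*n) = 4*sqrt(2)*n^5 - 48*n^4 - 8*sqrt(2)*n^4 - 12*sqrt(2)*n^3 + 96*n^3 + 144*n^2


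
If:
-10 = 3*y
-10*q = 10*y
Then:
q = 10/3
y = -10/3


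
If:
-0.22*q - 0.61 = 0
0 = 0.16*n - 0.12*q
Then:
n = -2.08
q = -2.77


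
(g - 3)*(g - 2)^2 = g^3 - 7*g^2 + 16*g - 12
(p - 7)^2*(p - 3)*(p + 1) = p^4 - 16*p^3 + 74*p^2 - 56*p - 147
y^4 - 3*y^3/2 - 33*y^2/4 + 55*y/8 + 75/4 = (y - 5/2)^2*(y + 3/2)*(y + 2)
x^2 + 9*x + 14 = (x + 2)*(x + 7)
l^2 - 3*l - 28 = (l - 7)*(l + 4)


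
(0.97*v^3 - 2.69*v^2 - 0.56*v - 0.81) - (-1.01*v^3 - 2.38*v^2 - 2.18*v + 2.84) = 1.98*v^3 - 0.31*v^2 + 1.62*v - 3.65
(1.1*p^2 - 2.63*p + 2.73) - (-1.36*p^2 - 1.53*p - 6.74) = 2.46*p^2 - 1.1*p + 9.47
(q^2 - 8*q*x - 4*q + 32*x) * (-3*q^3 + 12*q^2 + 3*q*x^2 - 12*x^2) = -3*q^5 + 24*q^4*x + 24*q^4 + 3*q^3*x^2 - 192*q^3*x - 48*q^3 - 24*q^2*x^3 - 24*q^2*x^2 + 384*q^2*x + 192*q*x^3 + 48*q*x^2 - 384*x^3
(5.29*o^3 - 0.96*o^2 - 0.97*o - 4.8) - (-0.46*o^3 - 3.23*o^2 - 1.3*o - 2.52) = 5.75*o^3 + 2.27*o^2 + 0.33*o - 2.28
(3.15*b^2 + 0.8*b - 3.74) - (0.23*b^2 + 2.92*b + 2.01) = 2.92*b^2 - 2.12*b - 5.75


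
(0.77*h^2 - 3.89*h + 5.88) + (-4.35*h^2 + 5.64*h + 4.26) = -3.58*h^2 + 1.75*h + 10.14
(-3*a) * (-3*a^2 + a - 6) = 9*a^3 - 3*a^2 + 18*a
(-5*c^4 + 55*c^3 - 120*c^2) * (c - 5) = -5*c^5 + 80*c^4 - 395*c^3 + 600*c^2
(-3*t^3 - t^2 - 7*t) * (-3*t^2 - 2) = 9*t^5 + 3*t^4 + 27*t^3 + 2*t^2 + 14*t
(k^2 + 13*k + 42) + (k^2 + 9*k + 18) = 2*k^2 + 22*k + 60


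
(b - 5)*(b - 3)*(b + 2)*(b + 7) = b^4 + b^3 - 43*b^2 + 23*b + 210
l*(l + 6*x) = l^2 + 6*l*x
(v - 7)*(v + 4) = v^2 - 3*v - 28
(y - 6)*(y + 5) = y^2 - y - 30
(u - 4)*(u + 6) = u^2 + 2*u - 24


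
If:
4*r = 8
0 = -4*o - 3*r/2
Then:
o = -3/4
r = 2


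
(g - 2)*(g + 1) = g^2 - g - 2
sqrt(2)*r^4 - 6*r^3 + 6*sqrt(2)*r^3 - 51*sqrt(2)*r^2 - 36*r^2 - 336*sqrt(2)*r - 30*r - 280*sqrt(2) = (r + 5)*(r - 7*sqrt(2))*(r + 4*sqrt(2))*(sqrt(2)*r + sqrt(2))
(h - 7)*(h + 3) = h^2 - 4*h - 21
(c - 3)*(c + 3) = c^2 - 9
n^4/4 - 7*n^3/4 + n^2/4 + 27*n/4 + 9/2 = (n/2 + 1/2)^2*(n - 6)*(n - 3)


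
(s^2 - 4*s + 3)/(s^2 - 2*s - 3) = (s - 1)/(s + 1)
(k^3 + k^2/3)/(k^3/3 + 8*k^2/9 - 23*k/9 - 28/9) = k^2*(9*k + 3)/(3*k^3 + 8*k^2 - 23*k - 28)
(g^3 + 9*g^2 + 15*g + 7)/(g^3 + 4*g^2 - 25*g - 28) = (g + 1)/(g - 4)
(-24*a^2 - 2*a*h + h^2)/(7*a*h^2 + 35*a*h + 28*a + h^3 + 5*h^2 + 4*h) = (-24*a^2 - 2*a*h + h^2)/(7*a*h^2 + 35*a*h + 28*a + h^3 + 5*h^2 + 4*h)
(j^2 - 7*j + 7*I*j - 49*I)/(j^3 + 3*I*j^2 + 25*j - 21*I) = (j - 7)/(j^2 - 4*I*j - 3)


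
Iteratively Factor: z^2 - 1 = (z + 1)*(z - 1)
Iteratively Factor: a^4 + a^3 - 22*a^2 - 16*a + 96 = (a + 3)*(a^3 - 2*a^2 - 16*a + 32) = (a - 2)*(a + 3)*(a^2 - 16) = (a - 4)*(a - 2)*(a + 3)*(a + 4)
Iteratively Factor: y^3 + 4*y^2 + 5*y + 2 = (y + 2)*(y^2 + 2*y + 1) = (y + 1)*(y + 2)*(y + 1)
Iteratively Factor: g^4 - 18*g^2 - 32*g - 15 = (g - 5)*(g^3 + 5*g^2 + 7*g + 3) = (g - 5)*(g + 1)*(g^2 + 4*g + 3) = (g - 5)*(g + 1)^2*(g + 3)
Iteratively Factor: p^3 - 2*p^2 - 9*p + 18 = (p + 3)*(p^2 - 5*p + 6) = (p - 3)*(p + 3)*(p - 2)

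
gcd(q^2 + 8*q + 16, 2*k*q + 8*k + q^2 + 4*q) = q + 4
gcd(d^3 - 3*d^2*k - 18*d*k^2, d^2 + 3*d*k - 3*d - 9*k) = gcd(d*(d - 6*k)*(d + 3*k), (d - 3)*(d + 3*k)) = d + 3*k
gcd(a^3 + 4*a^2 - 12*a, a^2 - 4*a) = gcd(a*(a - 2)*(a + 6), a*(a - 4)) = a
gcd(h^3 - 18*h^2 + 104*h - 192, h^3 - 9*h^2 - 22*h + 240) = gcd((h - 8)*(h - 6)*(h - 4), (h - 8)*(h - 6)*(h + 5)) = h^2 - 14*h + 48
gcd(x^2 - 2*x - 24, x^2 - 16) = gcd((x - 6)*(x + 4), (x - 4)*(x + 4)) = x + 4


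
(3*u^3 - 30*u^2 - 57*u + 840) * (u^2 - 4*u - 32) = 3*u^5 - 42*u^4 - 33*u^3 + 2028*u^2 - 1536*u - 26880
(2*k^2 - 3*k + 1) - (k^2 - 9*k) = k^2 + 6*k + 1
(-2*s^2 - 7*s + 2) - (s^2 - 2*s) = -3*s^2 - 5*s + 2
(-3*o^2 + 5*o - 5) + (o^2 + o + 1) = -2*o^2 + 6*o - 4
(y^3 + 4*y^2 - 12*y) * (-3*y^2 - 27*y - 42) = -3*y^5 - 39*y^4 - 114*y^3 + 156*y^2 + 504*y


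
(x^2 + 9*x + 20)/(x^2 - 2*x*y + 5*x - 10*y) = (x + 4)/(x - 2*y)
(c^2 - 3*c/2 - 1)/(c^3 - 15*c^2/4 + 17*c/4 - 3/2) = 2*(2*c + 1)/(4*c^2 - 7*c + 3)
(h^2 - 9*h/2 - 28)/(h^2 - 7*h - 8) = (h + 7/2)/(h + 1)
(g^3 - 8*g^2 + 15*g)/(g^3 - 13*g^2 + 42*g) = (g^2 - 8*g + 15)/(g^2 - 13*g + 42)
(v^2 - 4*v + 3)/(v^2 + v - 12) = (v - 1)/(v + 4)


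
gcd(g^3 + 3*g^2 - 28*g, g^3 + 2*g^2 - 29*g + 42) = g + 7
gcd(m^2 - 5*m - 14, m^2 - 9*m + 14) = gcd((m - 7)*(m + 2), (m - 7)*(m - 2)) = m - 7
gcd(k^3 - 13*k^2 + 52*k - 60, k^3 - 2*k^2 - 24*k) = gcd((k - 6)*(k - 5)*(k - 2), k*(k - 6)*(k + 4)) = k - 6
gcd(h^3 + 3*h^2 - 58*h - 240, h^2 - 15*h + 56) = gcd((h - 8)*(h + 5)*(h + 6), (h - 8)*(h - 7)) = h - 8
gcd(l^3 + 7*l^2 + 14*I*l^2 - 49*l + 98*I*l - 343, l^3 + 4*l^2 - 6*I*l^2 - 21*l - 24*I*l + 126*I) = l + 7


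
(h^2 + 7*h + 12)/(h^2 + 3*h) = (h + 4)/h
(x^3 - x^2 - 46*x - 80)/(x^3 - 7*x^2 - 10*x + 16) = (x + 5)/(x - 1)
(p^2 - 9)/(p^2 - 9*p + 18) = (p + 3)/(p - 6)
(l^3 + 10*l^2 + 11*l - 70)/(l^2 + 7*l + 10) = (l^2 + 5*l - 14)/(l + 2)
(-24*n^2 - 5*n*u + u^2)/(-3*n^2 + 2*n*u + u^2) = (-8*n + u)/(-n + u)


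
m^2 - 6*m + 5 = (m - 5)*(m - 1)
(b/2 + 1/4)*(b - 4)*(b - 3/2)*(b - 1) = b^4/2 - 3*b^3 + 33*b^2/8 - b/8 - 3/2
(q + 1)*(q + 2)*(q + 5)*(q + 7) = q^4 + 15*q^3 + 73*q^2 + 129*q + 70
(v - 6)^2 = v^2 - 12*v + 36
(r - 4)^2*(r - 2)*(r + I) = r^4 - 10*r^3 + I*r^3 + 32*r^2 - 10*I*r^2 - 32*r + 32*I*r - 32*I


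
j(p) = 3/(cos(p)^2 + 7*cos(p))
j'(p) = 3*(2*sin(p)*cos(p) + 7*sin(p))/(cos(p)^2 + 7*cos(p))^2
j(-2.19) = -0.81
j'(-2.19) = -1.03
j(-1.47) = 4.20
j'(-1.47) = -42.10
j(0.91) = 0.64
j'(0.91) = 0.89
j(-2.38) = -0.66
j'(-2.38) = -0.56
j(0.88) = 0.62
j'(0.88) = 0.81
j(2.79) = -0.53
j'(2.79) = 0.16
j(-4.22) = -0.97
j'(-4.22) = 1.68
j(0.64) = 0.48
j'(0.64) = 0.39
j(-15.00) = -0.63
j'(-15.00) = -0.48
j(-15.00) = -0.63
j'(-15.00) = -0.48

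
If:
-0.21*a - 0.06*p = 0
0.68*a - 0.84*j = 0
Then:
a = -0.285714285714286*p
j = -0.231292517006803*p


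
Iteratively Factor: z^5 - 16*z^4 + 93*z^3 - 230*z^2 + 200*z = (z)*(z^4 - 16*z^3 + 93*z^2 - 230*z + 200) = z*(z - 5)*(z^3 - 11*z^2 + 38*z - 40) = z*(z - 5)*(z - 2)*(z^2 - 9*z + 20) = z*(z - 5)^2*(z - 2)*(z - 4)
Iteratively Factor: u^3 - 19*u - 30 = (u + 2)*(u^2 - 2*u - 15) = (u - 5)*(u + 2)*(u + 3)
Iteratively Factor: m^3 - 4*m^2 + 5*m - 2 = (m - 2)*(m^2 - 2*m + 1) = (m - 2)*(m - 1)*(m - 1)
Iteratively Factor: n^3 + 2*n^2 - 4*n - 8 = (n - 2)*(n^2 + 4*n + 4) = (n - 2)*(n + 2)*(n + 2)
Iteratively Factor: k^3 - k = (k + 1)*(k^2 - k) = k*(k + 1)*(k - 1)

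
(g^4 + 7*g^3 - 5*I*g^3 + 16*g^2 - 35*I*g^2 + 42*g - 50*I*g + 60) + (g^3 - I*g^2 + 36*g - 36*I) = g^4 + 8*g^3 - 5*I*g^3 + 16*g^2 - 36*I*g^2 + 78*g - 50*I*g + 60 - 36*I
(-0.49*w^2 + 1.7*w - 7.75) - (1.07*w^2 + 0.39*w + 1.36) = -1.56*w^2 + 1.31*w - 9.11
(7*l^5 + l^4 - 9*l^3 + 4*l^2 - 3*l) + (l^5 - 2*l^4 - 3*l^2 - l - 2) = 8*l^5 - l^4 - 9*l^3 + l^2 - 4*l - 2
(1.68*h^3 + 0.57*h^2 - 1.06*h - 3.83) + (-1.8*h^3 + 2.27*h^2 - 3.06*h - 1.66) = -0.12*h^3 + 2.84*h^2 - 4.12*h - 5.49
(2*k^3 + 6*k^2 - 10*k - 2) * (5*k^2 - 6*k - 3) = 10*k^5 + 18*k^4 - 92*k^3 + 32*k^2 + 42*k + 6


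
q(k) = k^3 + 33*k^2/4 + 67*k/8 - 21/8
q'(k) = 3*k^2 + 33*k/2 + 67/8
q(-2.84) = 17.22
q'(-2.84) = -14.29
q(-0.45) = -4.81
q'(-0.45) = 1.56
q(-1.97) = 5.25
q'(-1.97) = -12.49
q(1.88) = 48.92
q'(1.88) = 50.00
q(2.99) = 122.90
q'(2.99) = 84.53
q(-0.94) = -4.04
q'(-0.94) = -4.48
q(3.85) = 208.97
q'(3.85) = 116.37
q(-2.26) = 9.04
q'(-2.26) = -13.59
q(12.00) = 3013.88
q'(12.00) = 638.38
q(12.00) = 3013.88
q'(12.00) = 638.38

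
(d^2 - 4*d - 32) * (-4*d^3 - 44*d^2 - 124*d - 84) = -4*d^5 - 28*d^4 + 180*d^3 + 1820*d^2 + 4304*d + 2688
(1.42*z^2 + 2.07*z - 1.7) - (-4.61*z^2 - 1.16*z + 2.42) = 6.03*z^2 + 3.23*z - 4.12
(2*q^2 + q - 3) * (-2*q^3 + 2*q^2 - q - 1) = -4*q^5 + 2*q^4 + 6*q^3 - 9*q^2 + 2*q + 3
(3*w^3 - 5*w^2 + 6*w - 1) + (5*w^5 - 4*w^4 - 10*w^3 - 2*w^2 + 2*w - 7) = 5*w^5 - 4*w^4 - 7*w^3 - 7*w^2 + 8*w - 8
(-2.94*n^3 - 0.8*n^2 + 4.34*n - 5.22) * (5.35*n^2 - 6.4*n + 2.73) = -15.729*n^5 + 14.536*n^4 + 20.3128*n^3 - 57.887*n^2 + 45.2562*n - 14.2506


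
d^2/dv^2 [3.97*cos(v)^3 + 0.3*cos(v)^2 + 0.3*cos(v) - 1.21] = -3.2775*cos(v) - 0.6*cos(2*v) - 8.9325*cos(3*v)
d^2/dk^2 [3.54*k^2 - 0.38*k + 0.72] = 7.08000000000000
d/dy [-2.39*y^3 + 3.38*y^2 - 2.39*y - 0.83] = -7.17*y^2 + 6.76*y - 2.39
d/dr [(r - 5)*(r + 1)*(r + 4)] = 3*r^2 - 21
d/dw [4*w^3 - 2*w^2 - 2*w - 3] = 12*w^2 - 4*w - 2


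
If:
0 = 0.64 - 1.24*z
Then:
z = 0.52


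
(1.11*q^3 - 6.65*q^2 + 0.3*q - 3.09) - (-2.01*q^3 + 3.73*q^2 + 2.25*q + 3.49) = 3.12*q^3 - 10.38*q^2 - 1.95*q - 6.58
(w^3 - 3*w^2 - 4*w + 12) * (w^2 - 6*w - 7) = w^5 - 9*w^4 + 7*w^3 + 57*w^2 - 44*w - 84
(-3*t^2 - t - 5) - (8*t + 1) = -3*t^2 - 9*t - 6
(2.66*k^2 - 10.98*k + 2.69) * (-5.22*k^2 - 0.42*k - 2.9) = -13.8852*k^4 + 56.1984*k^3 - 17.1442*k^2 + 30.7122*k - 7.801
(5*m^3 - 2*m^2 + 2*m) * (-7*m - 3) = -35*m^4 - m^3 - 8*m^2 - 6*m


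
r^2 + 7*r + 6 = (r + 1)*(r + 6)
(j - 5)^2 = j^2 - 10*j + 25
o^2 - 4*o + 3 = (o - 3)*(o - 1)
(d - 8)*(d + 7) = d^2 - d - 56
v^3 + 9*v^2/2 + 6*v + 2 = (v + 1/2)*(v + 2)^2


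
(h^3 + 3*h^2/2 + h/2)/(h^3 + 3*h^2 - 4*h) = (2*h^2 + 3*h + 1)/(2*(h^2 + 3*h - 4))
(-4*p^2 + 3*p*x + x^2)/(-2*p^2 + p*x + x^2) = (4*p + x)/(2*p + x)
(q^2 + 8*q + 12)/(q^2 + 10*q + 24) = (q + 2)/(q + 4)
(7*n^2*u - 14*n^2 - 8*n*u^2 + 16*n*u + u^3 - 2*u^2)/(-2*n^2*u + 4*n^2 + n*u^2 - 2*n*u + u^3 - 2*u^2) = (-7*n + u)/(2*n + u)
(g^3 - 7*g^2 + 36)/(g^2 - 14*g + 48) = (g^2 - g - 6)/(g - 8)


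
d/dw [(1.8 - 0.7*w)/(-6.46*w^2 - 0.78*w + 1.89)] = (-4.522*w^2 + 23.256*w + 0.0810000000000002)/(41.7316*w^4 + 10.0776*w^3 - 23.8104*w^2 - 2.9484*w + 3.5721)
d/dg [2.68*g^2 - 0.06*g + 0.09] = 5.36*g - 0.06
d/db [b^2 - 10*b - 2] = 2*b - 10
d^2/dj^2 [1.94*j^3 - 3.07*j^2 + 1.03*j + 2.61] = 11.64*j - 6.14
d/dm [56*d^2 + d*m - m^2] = d - 2*m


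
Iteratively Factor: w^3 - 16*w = (w - 4)*(w^2 + 4*w) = (w - 4)*(w + 4)*(w)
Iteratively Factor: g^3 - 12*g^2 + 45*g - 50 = (g - 5)*(g^2 - 7*g + 10) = (g - 5)^2*(g - 2)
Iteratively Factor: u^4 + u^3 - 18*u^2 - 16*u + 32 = (u - 4)*(u^3 + 5*u^2 + 2*u - 8) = (u - 4)*(u + 2)*(u^2 + 3*u - 4) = (u - 4)*(u - 1)*(u + 2)*(u + 4)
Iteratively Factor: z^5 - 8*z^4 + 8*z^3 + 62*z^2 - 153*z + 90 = (z - 2)*(z^4 - 6*z^3 - 4*z^2 + 54*z - 45) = (z - 3)*(z - 2)*(z^3 - 3*z^2 - 13*z + 15) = (z - 5)*(z - 3)*(z - 2)*(z^2 + 2*z - 3) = (z - 5)*(z - 3)*(z - 2)*(z - 1)*(z + 3)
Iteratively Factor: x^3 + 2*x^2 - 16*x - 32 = (x - 4)*(x^2 + 6*x + 8) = (x - 4)*(x + 4)*(x + 2)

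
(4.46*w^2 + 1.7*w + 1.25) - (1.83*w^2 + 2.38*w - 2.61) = 2.63*w^2 - 0.68*w + 3.86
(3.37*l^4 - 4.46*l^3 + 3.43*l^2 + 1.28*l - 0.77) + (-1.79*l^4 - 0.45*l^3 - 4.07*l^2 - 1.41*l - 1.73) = 1.58*l^4 - 4.91*l^3 - 0.64*l^2 - 0.13*l - 2.5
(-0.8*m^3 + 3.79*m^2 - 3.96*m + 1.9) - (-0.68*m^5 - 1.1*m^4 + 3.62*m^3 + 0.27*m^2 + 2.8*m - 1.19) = 0.68*m^5 + 1.1*m^4 - 4.42*m^3 + 3.52*m^2 - 6.76*m + 3.09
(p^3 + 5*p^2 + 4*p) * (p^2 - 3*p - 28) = p^5 + 2*p^4 - 39*p^3 - 152*p^2 - 112*p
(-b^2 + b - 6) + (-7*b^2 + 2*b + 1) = -8*b^2 + 3*b - 5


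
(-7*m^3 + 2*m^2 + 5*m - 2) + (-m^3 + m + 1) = -8*m^3 + 2*m^2 + 6*m - 1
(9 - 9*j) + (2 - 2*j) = 11 - 11*j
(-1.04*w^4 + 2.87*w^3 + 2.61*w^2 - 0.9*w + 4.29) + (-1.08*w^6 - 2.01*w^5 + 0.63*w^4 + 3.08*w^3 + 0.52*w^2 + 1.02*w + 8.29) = -1.08*w^6 - 2.01*w^5 - 0.41*w^4 + 5.95*w^3 + 3.13*w^2 + 0.12*w + 12.58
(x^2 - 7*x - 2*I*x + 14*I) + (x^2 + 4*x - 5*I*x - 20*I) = 2*x^2 - 3*x - 7*I*x - 6*I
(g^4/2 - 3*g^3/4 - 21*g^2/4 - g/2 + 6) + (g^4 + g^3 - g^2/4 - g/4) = 3*g^4/2 + g^3/4 - 11*g^2/2 - 3*g/4 + 6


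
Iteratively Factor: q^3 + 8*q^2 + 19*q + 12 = (q + 3)*(q^2 + 5*q + 4) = (q + 1)*(q + 3)*(q + 4)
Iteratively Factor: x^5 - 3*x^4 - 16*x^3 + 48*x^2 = (x)*(x^4 - 3*x^3 - 16*x^2 + 48*x) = x*(x - 4)*(x^3 + x^2 - 12*x) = x*(x - 4)*(x - 3)*(x^2 + 4*x) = x*(x - 4)*(x - 3)*(x + 4)*(x)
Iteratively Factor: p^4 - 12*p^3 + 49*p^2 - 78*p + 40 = (p - 4)*(p^3 - 8*p^2 + 17*p - 10) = (p - 5)*(p - 4)*(p^2 - 3*p + 2) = (p - 5)*(p - 4)*(p - 1)*(p - 2)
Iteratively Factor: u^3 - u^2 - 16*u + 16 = (u + 4)*(u^2 - 5*u + 4) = (u - 4)*(u + 4)*(u - 1)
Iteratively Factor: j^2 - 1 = (j + 1)*(j - 1)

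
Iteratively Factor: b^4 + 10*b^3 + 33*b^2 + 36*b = (b + 4)*(b^3 + 6*b^2 + 9*b) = b*(b + 4)*(b^2 + 6*b + 9) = b*(b + 3)*(b + 4)*(b + 3)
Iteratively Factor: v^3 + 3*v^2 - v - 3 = (v + 3)*(v^2 - 1) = (v - 1)*(v + 3)*(v + 1)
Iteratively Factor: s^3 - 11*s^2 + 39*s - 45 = (s - 3)*(s^2 - 8*s + 15) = (s - 3)^2*(s - 5)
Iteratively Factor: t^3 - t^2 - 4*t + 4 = (t - 1)*(t^2 - 4) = (t - 1)*(t + 2)*(t - 2)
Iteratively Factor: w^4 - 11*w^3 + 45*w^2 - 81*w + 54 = (w - 3)*(w^3 - 8*w^2 + 21*w - 18) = (w - 3)^2*(w^2 - 5*w + 6) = (w - 3)^2*(w - 2)*(w - 3)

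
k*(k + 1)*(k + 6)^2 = k^4 + 13*k^3 + 48*k^2 + 36*k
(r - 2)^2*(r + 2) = r^3 - 2*r^2 - 4*r + 8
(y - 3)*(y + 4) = y^2 + y - 12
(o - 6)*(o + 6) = o^2 - 36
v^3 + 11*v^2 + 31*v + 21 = (v + 1)*(v + 3)*(v + 7)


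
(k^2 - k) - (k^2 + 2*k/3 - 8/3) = 8/3 - 5*k/3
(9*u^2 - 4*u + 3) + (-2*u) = 9*u^2 - 6*u + 3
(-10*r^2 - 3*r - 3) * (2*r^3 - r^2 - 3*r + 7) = -20*r^5 + 4*r^4 + 27*r^3 - 58*r^2 - 12*r - 21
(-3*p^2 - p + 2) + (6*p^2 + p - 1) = 3*p^2 + 1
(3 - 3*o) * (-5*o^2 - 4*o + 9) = 15*o^3 - 3*o^2 - 39*o + 27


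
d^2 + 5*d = d*(d + 5)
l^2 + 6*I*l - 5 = (l + I)*(l + 5*I)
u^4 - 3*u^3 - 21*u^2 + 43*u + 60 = (u - 5)*(u - 3)*(u + 1)*(u + 4)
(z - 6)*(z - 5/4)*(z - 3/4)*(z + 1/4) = z^4 - 31*z^3/4 + 175*z^2/16 - 153*z/64 - 45/32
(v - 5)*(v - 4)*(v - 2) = v^3 - 11*v^2 + 38*v - 40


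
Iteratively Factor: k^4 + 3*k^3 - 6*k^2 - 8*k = (k + 1)*(k^3 + 2*k^2 - 8*k) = k*(k + 1)*(k^2 + 2*k - 8) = k*(k - 2)*(k + 1)*(k + 4)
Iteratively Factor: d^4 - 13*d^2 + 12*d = (d - 1)*(d^3 + d^2 - 12*d) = (d - 1)*(d + 4)*(d^2 - 3*d) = (d - 3)*(d - 1)*(d + 4)*(d)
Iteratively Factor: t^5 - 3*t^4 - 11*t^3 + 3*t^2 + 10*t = (t + 2)*(t^4 - 5*t^3 - t^2 + 5*t) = (t - 1)*(t + 2)*(t^3 - 4*t^2 - 5*t) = (t - 1)*(t + 1)*(t + 2)*(t^2 - 5*t) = t*(t - 1)*(t + 1)*(t + 2)*(t - 5)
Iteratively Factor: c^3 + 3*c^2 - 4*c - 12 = (c + 2)*(c^2 + c - 6) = (c + 2)*(c + 3)*(c - 2)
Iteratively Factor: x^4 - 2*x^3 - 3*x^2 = (x - 3)*(x^3 + x^2) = x*(x - 3)*(x^2 + x) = x*(x - 3)*(x + 1)*(x)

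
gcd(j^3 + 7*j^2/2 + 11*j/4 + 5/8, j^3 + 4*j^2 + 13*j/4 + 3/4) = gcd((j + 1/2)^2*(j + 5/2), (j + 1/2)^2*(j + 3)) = j^2 + j + 1/4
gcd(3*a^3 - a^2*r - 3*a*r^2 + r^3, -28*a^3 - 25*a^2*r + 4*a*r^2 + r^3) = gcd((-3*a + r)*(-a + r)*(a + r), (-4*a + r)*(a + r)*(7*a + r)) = a + r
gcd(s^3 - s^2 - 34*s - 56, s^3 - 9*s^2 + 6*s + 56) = s^2 - 5*s - 14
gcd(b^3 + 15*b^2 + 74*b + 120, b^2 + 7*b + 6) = b + 6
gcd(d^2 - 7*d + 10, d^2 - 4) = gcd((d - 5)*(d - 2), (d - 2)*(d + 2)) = d - 2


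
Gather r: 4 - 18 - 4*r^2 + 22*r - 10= -4*r^2 + 22*r - 24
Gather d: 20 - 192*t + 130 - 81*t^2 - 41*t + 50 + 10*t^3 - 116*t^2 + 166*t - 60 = 10*t^3 - 197*t^2 - 67*t + 140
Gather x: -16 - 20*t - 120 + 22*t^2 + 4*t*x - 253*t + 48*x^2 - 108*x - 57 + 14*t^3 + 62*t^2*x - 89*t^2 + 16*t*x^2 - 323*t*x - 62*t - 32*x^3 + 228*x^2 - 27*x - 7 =14*t^3 - 67*t^2 - 335*t - 32*x^3 + x^2*(16*t + 276) + x*(62*t^2 - 319*t - 135) - 200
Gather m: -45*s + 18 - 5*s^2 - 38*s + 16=-5*s^2 - 83*s + 34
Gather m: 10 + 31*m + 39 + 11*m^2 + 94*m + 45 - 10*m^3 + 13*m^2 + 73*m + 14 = -10*m^3 + 24*m^2 + 198*m + 108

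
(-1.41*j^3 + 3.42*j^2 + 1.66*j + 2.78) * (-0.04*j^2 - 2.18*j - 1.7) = 0.0564*j^5 + 2.937*j^4 - 5.125*j^3 - 9.544*j^2 - 8.8824*j - 4.726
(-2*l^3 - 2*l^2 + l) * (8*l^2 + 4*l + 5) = -16*l^5 - 24*l^4 - 10*l^3 - 6*l^2 + 5*l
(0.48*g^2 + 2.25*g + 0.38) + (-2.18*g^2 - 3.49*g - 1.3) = -1.7*g^2 - 1.24*g - 0.92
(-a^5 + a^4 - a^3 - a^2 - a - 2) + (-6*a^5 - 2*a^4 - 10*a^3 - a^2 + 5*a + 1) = -7*a^5 - a^4 - 11*a^3 - 2*a^2 + 4*a - 1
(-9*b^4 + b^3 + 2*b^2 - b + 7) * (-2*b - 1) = 18*b^5 + 7*b^4 - 5*b^3 - 13*b - 7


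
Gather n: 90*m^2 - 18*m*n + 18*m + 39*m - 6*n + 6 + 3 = 90*m^2 + 57*m + n*(-18*m - 6) + 9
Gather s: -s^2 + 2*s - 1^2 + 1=-s^2 + 2*s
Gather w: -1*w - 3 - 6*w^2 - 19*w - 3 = -6*w^2 - 20*w - 6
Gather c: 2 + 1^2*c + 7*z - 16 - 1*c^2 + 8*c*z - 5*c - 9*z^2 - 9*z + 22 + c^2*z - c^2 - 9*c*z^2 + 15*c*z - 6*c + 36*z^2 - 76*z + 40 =c^2*(z - 2) + c*(-9*z^2 + 23*z - 10) + 27*z^2 - 78*z + 48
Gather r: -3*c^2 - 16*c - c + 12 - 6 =-3*c^2 - 17*c + 6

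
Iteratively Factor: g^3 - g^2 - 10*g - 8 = (g + 1)*(g^2 - 2*g - 8) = (g + 1)*(g + 2)*(g - 4)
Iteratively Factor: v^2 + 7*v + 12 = (v + 3)*(v + 4)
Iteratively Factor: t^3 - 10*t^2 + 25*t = (t - 5)*(t^2 - 5*t) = t*(t - 5)*(t - 5)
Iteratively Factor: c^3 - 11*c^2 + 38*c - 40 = (c - 4)*(c^2 - 7*c + 10) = (c - 5)*(c - 4)*(c - 2)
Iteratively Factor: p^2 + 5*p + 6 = (p + 3)*(p + 2)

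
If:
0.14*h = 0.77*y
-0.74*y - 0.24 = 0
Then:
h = -1.78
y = -0.32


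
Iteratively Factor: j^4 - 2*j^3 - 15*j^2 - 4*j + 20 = (j - 1)*(j^3 - j^2 - 16*j - 20) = (j - 1)*(j + 2)*(j^2 - 3*j - 10) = (j - 5)*(j - 1)*(j + 2)*(j + 2)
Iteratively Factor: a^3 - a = (a + 1)*(a^2 - a) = (a - 1)*(a + 1)*(a)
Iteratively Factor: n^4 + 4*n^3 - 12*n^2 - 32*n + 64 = (n + 4)*(n^3 - 12*n + 16) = (n - 2)*(n + 4)*(n^2 + 2*n - 8) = (n - 2)^2*(n + 4)*(n + 4)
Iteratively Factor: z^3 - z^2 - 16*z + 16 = (z - 1)*(z^2 - 16) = (z - 1)*(z + 4)*(z - 4)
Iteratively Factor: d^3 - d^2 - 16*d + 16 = (d - 1)*(d^2 - 16) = (d - 4)*(d - 1)*(d + 4)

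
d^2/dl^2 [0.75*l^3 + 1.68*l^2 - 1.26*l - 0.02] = 4.5*l + 3.36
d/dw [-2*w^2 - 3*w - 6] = -4*w - 3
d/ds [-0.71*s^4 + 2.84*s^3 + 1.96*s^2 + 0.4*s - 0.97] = -2.84*s^3 + 8.52*s^2 + 3.92*s + 0.4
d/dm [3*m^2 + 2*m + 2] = 6*m + 2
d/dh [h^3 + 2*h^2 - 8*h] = 3*h^2 + 4*h - 8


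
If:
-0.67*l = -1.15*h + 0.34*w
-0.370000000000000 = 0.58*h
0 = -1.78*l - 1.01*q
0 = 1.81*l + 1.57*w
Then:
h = -0.64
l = -2.64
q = 4.65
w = 3.04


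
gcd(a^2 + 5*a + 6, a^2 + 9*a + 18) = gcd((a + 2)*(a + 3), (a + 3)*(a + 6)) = a + 3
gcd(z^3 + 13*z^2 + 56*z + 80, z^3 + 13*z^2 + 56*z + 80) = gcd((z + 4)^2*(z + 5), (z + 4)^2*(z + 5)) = z^3 + 13*z^2 + 56*z + 80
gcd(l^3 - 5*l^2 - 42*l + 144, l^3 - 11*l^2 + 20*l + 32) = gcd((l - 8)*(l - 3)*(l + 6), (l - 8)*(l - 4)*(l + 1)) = l - 8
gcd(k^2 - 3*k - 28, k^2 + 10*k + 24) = k + 4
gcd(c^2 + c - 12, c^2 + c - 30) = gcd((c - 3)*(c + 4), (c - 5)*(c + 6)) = 1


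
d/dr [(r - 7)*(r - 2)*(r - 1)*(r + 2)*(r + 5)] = 5*r^4 - 12*r^3 - 111*r^2 + 94*r + 132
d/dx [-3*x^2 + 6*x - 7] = 6 - 6*x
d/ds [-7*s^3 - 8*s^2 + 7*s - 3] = -21*s^2 - 16*s + 7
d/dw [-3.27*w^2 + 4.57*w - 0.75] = 4.57 - 6.54*w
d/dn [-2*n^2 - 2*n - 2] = -4*n - 2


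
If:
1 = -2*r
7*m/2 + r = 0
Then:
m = 1/7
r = -1/2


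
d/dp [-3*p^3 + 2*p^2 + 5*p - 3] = -9*p^2 + 4*p + 5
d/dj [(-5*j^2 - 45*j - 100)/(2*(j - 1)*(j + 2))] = 5*(4*j^2 + 22*j + 19)/(j^4 + 2*j^3 - 3*j^2 - 4*j + 4)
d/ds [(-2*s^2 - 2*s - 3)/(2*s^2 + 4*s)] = (-s^2 + 3*s + 3)/(s^2*(s^2 + 4*s + 4))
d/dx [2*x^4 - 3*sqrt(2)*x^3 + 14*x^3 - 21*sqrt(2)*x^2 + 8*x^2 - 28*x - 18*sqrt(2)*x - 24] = 8*x^3 - 9*sqrt(2)*x^2 + 42*x^2 - 42*sqrt(2)*x + 16*x - 28 - 18*sqrt(2)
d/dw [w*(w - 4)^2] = (w - 4)*(3*w - 4)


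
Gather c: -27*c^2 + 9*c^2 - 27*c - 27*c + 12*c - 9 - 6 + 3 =-18*c^2 - 42*c - 12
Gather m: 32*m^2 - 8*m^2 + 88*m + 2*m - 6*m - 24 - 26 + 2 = 24*m^2 + 84*m - 48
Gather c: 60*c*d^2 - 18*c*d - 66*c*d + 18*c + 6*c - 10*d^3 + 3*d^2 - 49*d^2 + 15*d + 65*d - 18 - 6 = c*(60*d^2 - 84*d + 24) - 10*d^3 - 46*d^2 + 80*d - 24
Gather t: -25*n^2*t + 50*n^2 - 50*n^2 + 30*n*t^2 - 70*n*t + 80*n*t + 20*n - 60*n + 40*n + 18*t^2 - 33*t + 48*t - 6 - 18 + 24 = t^2*(30*n + 18) + t*(-25*n^2 + 10*n + 15)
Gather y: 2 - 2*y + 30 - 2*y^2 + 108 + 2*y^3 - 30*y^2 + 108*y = 2*y^3 - 32*y^2 + 106*y + 140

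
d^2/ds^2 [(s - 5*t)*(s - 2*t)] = 2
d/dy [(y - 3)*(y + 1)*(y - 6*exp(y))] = -6*y^2*exp(y) + 3*y^2 - 4*y + 30*exp(y) - 3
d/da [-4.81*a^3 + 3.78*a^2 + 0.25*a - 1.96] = -14.43*a^2 + 7.56*a + 0.25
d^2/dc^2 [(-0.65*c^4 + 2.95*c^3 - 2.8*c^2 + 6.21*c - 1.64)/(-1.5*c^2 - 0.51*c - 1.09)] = (2.925*c^6 + 2.9835*c^5 + 7.39089*c^4 - 18.33573*c^3 - 5.90025*c^2 + 47.41833*c + 9.047966)/(3.375*c^6 + 3.4425*c^5 + 8.52795*c^4 + 5.135751*c^3 + 6.196977*c^2 + 1.817793*c + 1.295029)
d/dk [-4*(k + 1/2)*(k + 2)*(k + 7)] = -12*k^2 - 76*k - 74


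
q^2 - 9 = (q - 3)*(q + 3)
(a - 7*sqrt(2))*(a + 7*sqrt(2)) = a^2 - 98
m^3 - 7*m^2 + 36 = (m - 6)*(m - 3)*(m + 2)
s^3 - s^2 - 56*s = s*(s - 8)*(s + 7)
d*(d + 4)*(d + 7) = d^3 + 11*d^2 + 28*d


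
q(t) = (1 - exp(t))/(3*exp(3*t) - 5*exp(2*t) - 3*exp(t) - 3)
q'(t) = (1 - exp(t))*(-9*exp(3*t) + 10*exp(2*t) + 3*exp(t))/(3*exp(3*t) - 5*exp(2*t) - 3*exp(t) - 3)^2 - exp(t)/(3*exp(3*t) - 5*exp(2*t) - 3*exp(t) - 3) = ((1 - exp(t))*(-9*exp(2*t) + 10*exp(t) + 3) - 3*exp(3*t) + 5*exp(2*t) + 3*exp(t) + 3)*exp(t)/(-3*exp(3*t) + 5*exp(2*t) + 3*exp(t) + 3)^2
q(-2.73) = -0.29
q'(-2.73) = 0.04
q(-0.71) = -0.10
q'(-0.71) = 0.14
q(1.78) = -0.01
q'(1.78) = 0.03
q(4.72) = -0.00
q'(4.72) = 0.00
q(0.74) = 0.30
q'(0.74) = 3.29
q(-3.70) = -0.32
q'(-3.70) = 0.02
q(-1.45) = -0.19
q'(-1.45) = 0.12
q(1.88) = -0.01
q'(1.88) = 0.02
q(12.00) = 0.00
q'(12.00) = 0.00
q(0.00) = 0.00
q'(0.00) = 0.12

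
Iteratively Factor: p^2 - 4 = (p - 2)*(p + 2)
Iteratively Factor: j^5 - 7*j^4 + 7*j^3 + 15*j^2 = (j)*(j^4 - 7*j^3 + 7*j^2 + 15*j) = j*(j + 1)*(j^3 - 8*j^2 + 15*j) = j*(j - 3)*(j + 1)*(j^2 - 5*j) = j^2*(j - 3)*(j + 1)*(j - 5)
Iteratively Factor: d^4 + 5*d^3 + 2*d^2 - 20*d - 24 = (d + 3)*(d^3 + 2*d^2 - 4*d - 8) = (d - 2)*(d + 3)*(d^2 + 4*d + 4) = (d - 2)*(d + 2)*(d + 3)*(d + 2)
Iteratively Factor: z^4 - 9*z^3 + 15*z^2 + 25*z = (z - 5)*(z^3 - 4*z^2 - 5*z) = (z - 5)^2*(z^2 + z) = z*(z - 5)^2*(z + 1)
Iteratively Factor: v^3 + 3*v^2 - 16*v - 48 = (v - 4)*(v^2 + 7*v + 12) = (v - 4)*(v + 4)*(v + 3)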